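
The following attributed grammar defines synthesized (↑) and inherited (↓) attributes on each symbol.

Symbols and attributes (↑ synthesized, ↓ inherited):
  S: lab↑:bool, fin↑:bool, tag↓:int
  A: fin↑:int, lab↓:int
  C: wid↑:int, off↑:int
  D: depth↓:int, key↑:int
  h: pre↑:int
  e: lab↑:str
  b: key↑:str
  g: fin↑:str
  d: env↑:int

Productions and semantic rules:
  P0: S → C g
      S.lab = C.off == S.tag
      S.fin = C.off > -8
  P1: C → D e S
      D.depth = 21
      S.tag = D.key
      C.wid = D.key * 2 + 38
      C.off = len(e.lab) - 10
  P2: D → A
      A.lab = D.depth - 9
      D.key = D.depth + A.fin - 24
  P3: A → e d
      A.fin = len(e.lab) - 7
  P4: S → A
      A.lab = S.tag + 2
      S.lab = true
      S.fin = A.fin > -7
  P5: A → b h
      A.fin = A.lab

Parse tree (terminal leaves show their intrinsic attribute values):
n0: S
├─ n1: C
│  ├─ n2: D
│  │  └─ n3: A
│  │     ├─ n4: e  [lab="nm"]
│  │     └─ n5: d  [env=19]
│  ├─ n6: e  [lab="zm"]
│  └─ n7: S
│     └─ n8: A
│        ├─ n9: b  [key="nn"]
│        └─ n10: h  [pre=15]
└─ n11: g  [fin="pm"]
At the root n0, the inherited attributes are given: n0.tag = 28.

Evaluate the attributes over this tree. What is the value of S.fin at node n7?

true

1. n0.tag = 28  [given at root]
2. n2.depth = 21  [21]
3. n3.lab = 12  [D.depth - 9]
4. n4.lab = "nm"  [terminal]
5. n5.env = 19  [terminal]
6. n3.fin = -5  [len(e.lab) - 7]
7. n2.key = -8  [D.depth + A.fin - 24]
8. n6.lab = "zm"  [terminal]
9. n7.tag = -8  [D.key]
10. n8.lab = -6  [S.tag + 2]
11. n9.key = "nn"  [terminal]
12. n10.pre = 15  [terminal]
13. n8.fin = -6  [A.lab]
14. n7.lab = true  [true]
15. n7.fin = true  [A.fin > -7]
16. n1.wid = 22  [D.key * 2 + 38]
17. n1.off = -8  [len(e.lab) - 10]
18. n11.fin = "pm"  [terminal]
19. n0.lab = false  [C.off == S.tag]
20. n0.fin = false  [C.off > -8]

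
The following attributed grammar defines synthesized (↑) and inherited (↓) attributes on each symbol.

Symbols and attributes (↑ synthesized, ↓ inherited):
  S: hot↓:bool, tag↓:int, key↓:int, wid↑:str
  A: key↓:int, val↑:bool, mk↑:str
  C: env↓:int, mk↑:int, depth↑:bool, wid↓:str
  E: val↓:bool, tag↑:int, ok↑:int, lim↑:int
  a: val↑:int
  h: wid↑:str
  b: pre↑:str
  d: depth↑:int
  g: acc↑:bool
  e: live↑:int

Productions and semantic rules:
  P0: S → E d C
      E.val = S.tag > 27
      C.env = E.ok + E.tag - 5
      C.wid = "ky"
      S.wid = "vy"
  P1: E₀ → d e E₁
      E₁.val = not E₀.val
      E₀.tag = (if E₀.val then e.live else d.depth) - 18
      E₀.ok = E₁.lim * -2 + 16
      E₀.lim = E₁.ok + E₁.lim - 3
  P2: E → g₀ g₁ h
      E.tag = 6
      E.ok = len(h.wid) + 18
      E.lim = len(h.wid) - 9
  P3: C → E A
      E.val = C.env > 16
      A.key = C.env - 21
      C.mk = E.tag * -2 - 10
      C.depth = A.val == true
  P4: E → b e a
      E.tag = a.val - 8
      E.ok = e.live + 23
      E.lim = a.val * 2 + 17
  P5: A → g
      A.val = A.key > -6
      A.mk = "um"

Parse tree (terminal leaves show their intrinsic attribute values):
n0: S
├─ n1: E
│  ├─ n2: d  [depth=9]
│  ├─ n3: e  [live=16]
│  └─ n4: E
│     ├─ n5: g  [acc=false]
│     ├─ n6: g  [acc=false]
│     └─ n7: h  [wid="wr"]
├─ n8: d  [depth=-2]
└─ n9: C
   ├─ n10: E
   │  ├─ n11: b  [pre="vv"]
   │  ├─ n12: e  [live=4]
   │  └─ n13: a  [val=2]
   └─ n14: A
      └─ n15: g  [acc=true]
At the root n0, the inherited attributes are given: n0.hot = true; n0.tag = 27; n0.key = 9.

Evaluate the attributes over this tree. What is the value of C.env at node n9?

1. n0.hot = true  [given at root]
2. n0.tag = 27  [given at root]
3. n0.key = 9  [given at root]
4. n1.val = false  [S.tag > 27]
5. n2.depth = 9  [terminal]
6. n3.live = 16  [terminal]
7. n4.val = true  [not E₀.val]
8. n5.acc = false  [terminal]
9. n6.acc = false  [terminal]
10. n7.wid = "wr"  [terminal]
11. n4.tag = 6  [6]
12. n4.ok = 20  [len(h.wid) + 18]
13. n4.lim = -7  [len(h.wid) - 9]
14. n1.tag = -9  [(if E₀.val then e.live else d.depth) - 18]
15. n1.ok = 30  [E₁.lim * -2 + 16]
16. n1.lim = 10  [E₁.ok + E₁.lim - 3]
17. n8.depth = -2  [terminal]
18. n9.env = 16  [E.ok + E.tag - 5]
19. n9.wid = "ky"  ["ky"]
20. n10.val = false  [C.env > 16]
21. n11.pre = "vv"  [terminal]
22. n12.live = 4  [terminal]
23. n13.val = 2  [terminal]
24. n10.tag = -6  [a.val - 8]
25. n10.ok = 27  [e.live + 23]
26. n10.lim = 21  [a.val * 2 + 17]
27. n14.key = -5  [C.env - 21]
28. n15.acc = true  [terminal]
29. n14.val = true  [A.key > -6]
30. n14.mk = "um"  ["um"]
31. n9.mk = 2  [E.tag * -2 - 10]
32. n9.depth = true  [A.val == true]
33. n0.wid = "vy"  ["vy"]

16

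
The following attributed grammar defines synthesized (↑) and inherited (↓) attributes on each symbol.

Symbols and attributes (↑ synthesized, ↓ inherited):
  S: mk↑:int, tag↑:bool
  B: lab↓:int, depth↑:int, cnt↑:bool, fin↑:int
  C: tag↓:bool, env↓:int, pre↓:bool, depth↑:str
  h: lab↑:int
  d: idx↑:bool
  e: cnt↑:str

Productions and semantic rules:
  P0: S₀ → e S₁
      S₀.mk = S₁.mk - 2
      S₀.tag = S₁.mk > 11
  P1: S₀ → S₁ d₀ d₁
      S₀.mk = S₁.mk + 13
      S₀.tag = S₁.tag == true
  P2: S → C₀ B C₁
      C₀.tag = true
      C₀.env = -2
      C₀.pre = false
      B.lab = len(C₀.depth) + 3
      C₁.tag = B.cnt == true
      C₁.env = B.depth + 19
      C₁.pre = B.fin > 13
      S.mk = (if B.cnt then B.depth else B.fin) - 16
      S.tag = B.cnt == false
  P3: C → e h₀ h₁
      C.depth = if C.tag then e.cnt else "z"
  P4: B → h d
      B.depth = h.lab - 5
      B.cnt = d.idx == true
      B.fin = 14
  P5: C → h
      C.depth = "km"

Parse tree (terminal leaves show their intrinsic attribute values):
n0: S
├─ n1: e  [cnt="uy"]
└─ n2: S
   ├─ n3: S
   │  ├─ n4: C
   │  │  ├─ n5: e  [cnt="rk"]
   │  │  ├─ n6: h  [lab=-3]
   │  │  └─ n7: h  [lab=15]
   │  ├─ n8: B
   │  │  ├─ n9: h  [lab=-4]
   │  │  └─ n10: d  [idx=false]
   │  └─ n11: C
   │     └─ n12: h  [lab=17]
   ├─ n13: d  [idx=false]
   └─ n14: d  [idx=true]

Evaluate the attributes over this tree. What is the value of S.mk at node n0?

1. n1.cnt = "uy"  [terminal]
2. n4.tag = true  [true]
3. n4.env = -2  [-2]
4. n4.pre = false  [false]
5. n5.cnt = "rk"  [terminal]
6. n6.lab = -3  [terminal]
7. n7.lab = 15  [terminal]
8. n4.depth = "rk"  [if C.tag then e.cnt else "z"]
9. n8.lab = 5  [len(C₀.depth) + 3]
10. n9.lab = -4  [terminal]
11. n10.idx = false  [terminal]
12. n8.depth = -9  [h.lab - 5]
13. n8.cnt = false  [d.idx == true]
14. n8.fin = 14  [14]
15. n11.tag = false  [B.cnt == true]
16. n11.env = 10  [B.depth + 19]
17. n11.pre = true  [B.fin > 13]
18. n12.lab = 17  [terminal]
19. n11.depth = "km"  ["km"]
20. n3.mk = -2  [(if B.cnt then B.depth else B.fin) - 16]
21. n3.tag = true  [B.cnt == false]
22. n13.idx = false  [terminal]
23. n14.idx = true  [terminal]
24. n2.mk = 11  [S₁.mk + 13]
25. n2.tag = true  [S₁.tag == true]
26. n0.mk = 9  [S₁.mk - 2]
27. n0.tag = false  [S₁.mk > 11]

9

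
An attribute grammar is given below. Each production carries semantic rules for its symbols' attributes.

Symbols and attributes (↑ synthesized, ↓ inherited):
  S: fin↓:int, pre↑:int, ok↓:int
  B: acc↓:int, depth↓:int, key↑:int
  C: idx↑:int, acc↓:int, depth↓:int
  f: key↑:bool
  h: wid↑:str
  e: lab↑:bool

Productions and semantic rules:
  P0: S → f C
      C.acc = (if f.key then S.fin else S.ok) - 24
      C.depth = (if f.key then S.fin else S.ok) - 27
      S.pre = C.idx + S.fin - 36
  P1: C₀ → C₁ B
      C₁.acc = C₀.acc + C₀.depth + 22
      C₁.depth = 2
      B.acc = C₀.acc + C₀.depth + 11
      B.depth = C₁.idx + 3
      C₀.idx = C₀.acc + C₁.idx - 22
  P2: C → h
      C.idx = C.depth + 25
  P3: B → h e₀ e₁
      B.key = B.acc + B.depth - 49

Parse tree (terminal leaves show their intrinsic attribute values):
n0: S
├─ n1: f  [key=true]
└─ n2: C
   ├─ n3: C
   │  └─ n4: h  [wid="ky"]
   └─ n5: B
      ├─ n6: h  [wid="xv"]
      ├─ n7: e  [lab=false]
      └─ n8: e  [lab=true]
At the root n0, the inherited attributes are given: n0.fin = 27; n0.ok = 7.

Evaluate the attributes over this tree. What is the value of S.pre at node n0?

-1

1. n0.fin = 27  [given at root]
2. n0.ok = 7  [given at root]
3. n1.key = true  [terminal]
4. n2.acc = 3  [(if f.key then S.fin else S.ok) - 24]
5. n2.depth = 0  [(if f.key then S.fin else S.ok) - 27]
6. n3.acc = 25  [C₀.acc + C₀.depth + 22]
7. n3.depth = 2  [2]
8. n4.wid = "ky"  [terminal]
9. n3.idx = 27  [C.depth + 25]
10. n5.acc = 14  [C₀.acc + C₀.depth + 11]
11. n5.depth = 30  [C₁.idx + 3]
12. n6.wid = "xv"  [terminal]
13. n7.lab = false  [terminal]
14. n8.lab = true  [terminal]
15. n5.key = -5  [B.acc + B.depth - 49]
16. n2.idx = 8  [C₀.acc + C₁.idx - 22]
17. n0.pre = -1  [C.idx + S.fin - 36]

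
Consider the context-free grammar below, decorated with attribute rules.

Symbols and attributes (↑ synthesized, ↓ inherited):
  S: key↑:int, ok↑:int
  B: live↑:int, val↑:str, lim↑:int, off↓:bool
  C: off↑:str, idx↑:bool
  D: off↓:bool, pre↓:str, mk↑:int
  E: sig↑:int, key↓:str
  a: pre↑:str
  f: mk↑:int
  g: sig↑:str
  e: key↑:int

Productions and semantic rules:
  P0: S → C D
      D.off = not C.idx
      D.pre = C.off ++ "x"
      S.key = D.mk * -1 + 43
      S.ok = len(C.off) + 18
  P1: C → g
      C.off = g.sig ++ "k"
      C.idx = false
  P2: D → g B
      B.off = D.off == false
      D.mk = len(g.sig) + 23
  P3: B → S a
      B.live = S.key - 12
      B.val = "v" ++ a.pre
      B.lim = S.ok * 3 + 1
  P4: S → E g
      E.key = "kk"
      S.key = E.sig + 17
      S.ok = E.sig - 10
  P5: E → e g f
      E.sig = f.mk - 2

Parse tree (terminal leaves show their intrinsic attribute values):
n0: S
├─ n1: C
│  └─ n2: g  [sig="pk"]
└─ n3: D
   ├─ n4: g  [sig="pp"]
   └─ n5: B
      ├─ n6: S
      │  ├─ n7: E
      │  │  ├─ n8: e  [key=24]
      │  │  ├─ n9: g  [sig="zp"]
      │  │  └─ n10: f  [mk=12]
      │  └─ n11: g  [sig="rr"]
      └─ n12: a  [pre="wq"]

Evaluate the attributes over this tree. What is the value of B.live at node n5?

1. n2.sig = "pk"  [terminal]
2. n1.off = "pkk"  [g.sig ++ "k"]
3. n1.idx = false  [false]
4. n3.off = true  [not C.idx]
5. n3.pre = "pkkx"  [C.off ++ "x"]
6. n4.sig = "pp"  [terminal]
7. n5.off = false  [D.off == false]
8. n7.key = "kk"  ["kk"]
9. n8.key = 24  [terminal]
10. n9.sig = "zp"  [terminal]
11. n10.mk = 12  [terminal]
12. n7.sig = 10  [f.mk - 2]
13. n11.sig = "rr"  [terminal]
14. n6.key = 27  [E.sig + 17]
15. n6.ok = 0  [E.sig - 10]
16. n12.pre = "wq"  [terminal]
17. n5.live = 15  [S.key - 12]
18. n5.val = "vwq"  ["v" ++ a.pre]
19. n5.lim = 1  [S.ok * 3 + 1]
20. n3.mk = 25  [len(g.sig) + 23]
21. n0.key = 18  [D.mk * -1 + 43]
22. n0.ok = 21  [len(C.off) + 18]

15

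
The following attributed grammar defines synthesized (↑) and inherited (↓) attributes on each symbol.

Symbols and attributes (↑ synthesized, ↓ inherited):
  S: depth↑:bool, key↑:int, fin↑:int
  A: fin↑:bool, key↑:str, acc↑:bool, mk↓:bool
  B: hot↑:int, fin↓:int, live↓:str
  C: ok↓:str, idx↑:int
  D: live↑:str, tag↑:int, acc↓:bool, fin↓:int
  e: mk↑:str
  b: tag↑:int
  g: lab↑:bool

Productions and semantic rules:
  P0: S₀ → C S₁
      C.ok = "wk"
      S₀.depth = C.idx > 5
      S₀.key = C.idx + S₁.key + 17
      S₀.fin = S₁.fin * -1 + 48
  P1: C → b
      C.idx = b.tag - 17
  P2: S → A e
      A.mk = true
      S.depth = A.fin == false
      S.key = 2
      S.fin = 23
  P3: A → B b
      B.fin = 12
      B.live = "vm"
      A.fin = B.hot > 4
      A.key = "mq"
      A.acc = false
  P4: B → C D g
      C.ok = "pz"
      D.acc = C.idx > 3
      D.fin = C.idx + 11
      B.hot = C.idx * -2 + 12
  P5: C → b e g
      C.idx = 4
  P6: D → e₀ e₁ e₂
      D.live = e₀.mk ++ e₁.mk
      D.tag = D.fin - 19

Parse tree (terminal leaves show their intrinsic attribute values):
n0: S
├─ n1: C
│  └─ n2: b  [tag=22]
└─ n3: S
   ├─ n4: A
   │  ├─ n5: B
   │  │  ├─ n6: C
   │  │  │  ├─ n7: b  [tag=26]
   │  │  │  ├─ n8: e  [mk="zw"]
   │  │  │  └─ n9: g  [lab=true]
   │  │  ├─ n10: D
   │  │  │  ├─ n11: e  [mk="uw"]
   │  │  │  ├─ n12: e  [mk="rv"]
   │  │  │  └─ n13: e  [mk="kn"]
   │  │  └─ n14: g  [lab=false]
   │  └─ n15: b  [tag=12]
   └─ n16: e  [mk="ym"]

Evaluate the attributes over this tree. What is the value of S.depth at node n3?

true

1. n1.ok = "wk"  ["wk"]
2. n2.tag = 22  [terminal]
3. n1.idx = 5  [b.tag - 17]
4. n4.mk = true  [true]
5. n5.fin = 12  [12]
6. n5.live = "vm"  ["vm"]
7. n6.ok = "pz"  ["pz"]
8. n7.tag = 26  [terminal]
9. n8.mk = "zw"  [terminal]
10. n9.lab = true  [terminal]
11. n6.idx = 4  [4]
12. n10.acc = true  [C.idx > 3]
13. n10.fin = 15  [C.idx + 11]
14. n11.mk = "uw"  [terminal]
15. n12.mk = "rv"  [terminal]
16. n13.mk = "kn"  [terminal]
17. n10.live = "uwrv"  [e₀.mk ++ e₁.mk]
18. n10.tag = -4  [D.fin - 19]
19. n14.lab = false  [terminal]
20. n5.hot = 4  [C.idx * -2 + 12]
21. n15.tag = 12  [terminal]
22. n4.fin = false  [B.hot > 4]
23. n4.key = "mq"  ["mq"]
24. n4.acc = false  [false]
25. n16.mk = "ym"  [terminal]
26. n3.depth = true  [A.fin == false]
27. n3.key = 2  [2]
28. n3.fin = 23  [23]
29. n0.depth = false  [C.idx > 5]
30. n0.key = 24  [C.idx + S₁.key + 17]
31. n0.fin = 25  [S₁.fin * -1 + 48]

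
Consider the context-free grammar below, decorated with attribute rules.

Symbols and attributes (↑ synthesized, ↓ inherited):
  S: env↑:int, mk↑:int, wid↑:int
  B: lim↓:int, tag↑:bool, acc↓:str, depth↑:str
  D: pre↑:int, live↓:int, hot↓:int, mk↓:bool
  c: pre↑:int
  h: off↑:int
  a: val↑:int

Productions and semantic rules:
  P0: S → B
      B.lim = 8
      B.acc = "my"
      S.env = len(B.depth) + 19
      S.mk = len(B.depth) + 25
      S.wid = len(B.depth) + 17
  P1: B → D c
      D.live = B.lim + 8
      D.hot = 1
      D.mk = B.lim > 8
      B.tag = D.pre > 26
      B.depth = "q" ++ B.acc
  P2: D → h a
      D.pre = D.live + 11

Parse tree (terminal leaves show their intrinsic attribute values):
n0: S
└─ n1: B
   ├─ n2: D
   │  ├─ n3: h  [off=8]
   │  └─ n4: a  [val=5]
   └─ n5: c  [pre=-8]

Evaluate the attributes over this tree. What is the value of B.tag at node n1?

1. n1.lim = 8  [8]
2. n1.acc = "my"  ["my"]
3. n2.live = 16  [B.lim + 8]
4. n2.hot = 1  [1]
5. n2.mk = false  [B.lim > 8]
6. n3.off = 8  [terminal]
7. n4.val = 5  [terminal]
8. n2.pre = 27  [D.live + 11]
9. n5.pre = -8  [terminal]
10. n1.tag = true  [D.pre > 26]
11. n1.depth = "qmy"  ["q" ++ B.acc]
12. n0.env = 22  [len(B.depth) + 19]
13. n0.mk = 28  [len(B.depth) + 25]
14. n0.wid = 20  [len(B.depth) + 17]

true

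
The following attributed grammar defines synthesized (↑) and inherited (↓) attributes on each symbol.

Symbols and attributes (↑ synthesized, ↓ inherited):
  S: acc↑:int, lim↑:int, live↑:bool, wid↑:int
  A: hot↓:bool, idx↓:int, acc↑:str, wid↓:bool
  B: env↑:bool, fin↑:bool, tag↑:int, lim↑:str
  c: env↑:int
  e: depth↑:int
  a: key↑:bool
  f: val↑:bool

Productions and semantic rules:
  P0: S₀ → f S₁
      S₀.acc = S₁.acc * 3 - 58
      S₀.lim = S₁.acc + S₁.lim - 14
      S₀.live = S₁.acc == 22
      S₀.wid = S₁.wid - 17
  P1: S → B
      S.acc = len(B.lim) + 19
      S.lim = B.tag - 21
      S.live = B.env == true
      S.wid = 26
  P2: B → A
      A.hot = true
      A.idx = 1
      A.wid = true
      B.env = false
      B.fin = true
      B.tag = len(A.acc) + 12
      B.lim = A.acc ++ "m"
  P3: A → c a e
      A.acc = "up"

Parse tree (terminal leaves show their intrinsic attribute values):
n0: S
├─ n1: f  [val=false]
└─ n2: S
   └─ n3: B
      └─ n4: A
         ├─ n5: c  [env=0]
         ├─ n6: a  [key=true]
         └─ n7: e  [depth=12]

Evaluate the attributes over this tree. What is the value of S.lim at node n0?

1

1. n1.val = false  [terminal]
2. n4.hot = true  [true]
3. n4.idx = 1  [1]
4. n4.wid = true  [true]
5. n5.env = 0  [terminal]
6. n6.key = true  [terminal]
7. n7.depth = 12  [terminal]
8. n4.acc = "up"  ["up"]
9. n3.env = false  [false]
10. n3.fin = true  [true]
11. n3.tag = 14  [len(A.acc) + 12]
12. n3.lim = "upm"  [A.acc ++ "m"]
13. n2.acc = 22  [len(B.lim) + 19]
14. n2.lim = -7  [B.tag - 21]
15. n2.live = false  [B.env == true]
16. n2.wid = 26  [26]
17. n0.acc = 8  [S₁.acc * 3 - 58]
18. n0.lim = 1  [S₁.acc + S₁.lim - 14]
19. n0.live = true  [S₁.acc == 22]
20. n0.wid = 9  [S₁.wid - 17]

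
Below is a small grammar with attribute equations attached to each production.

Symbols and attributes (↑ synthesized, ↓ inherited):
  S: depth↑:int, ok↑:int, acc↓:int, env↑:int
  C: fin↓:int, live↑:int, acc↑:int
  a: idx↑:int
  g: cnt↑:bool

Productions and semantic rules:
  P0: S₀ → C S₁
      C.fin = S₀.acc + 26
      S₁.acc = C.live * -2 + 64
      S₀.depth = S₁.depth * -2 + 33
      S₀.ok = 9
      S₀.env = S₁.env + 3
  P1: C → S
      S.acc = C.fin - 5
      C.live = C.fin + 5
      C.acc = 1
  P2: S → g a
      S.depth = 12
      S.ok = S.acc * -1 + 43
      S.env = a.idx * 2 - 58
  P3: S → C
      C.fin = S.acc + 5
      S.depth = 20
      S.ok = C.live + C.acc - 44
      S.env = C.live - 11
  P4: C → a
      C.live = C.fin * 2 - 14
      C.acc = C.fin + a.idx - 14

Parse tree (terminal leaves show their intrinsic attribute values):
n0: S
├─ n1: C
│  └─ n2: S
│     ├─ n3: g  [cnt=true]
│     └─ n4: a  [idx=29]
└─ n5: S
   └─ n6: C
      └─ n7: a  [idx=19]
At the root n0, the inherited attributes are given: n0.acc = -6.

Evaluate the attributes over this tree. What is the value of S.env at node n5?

13

1. n0.acc = -6  [given at root]
2. n1.fin = 20  [S₀.acc + 26]
3. n2.acc = 15  [C.fin - 5]
4. n3.cnt = true  [terminal]
5. n4.idx = 29  [terminal]
6. n2.depth = 12  [12]
7. n2.ok = 28  [S.acc * -1 + 43]
8. n2.env = 0  [a.idx * 2 - 58]
9. n1.live = 25  [C.fin + 5]
10. n1.acc = 1  [1]
11. n5.acc = 14  [C.live * -2 + 64]
12. n6.fin = 19  [S.acc + 5]
13. n7.idx = 19  [terminal]
14. n6.live = 24  [C.fin * 2 - 14]
15. n6.acc = 24  [C.fin + a.idx - 14]
16. n5.depth = 20  [20]
17. n5.ok = 4  [C.live + C.acc - 44]
18. n5.env = 13  [C.live - 11]
19. n0.depth = -7  [S₁.depth * -2 + 33]
20. n0.ok = 9  [9]
21. n0.env = 16  [S₁.env + 3]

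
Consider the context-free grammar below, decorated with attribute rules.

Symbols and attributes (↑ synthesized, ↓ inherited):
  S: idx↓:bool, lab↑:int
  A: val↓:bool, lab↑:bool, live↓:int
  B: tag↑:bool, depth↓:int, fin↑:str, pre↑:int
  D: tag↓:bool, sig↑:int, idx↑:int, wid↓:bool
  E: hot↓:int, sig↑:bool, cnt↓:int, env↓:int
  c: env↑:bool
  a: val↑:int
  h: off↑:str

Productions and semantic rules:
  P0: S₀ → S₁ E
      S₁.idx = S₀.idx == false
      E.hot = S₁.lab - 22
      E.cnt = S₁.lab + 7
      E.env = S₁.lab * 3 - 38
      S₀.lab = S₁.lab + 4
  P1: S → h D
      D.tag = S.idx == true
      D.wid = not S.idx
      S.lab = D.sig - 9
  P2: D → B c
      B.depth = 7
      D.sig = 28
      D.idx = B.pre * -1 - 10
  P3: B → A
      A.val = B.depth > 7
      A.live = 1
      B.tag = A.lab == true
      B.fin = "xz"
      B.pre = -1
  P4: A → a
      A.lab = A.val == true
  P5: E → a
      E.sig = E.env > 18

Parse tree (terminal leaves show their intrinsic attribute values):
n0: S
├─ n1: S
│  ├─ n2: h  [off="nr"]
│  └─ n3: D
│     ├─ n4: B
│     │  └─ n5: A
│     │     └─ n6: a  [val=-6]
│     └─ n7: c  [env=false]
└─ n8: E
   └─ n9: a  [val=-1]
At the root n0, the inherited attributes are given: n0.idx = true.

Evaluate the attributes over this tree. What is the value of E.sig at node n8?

true

1. n0.idx = true  [given at root]
2. n1.idx = false  [S₀.idx == false]
3. n2.off = "nr"  [terminal]
4. n3.tag = false  [S.idx == true]
5. n3.wid = true  [not S.idx]
6. n4.depth = 7  [7]
7. n5.val = false  [B.depth > 7]
8. n5.live = 1  [1]
9. n6.val = -6  [terminal]
10. n5.lab = false  [A.val == true]
11. n4.tag = false  [A.lab == true]
12. n4.fin = "xz"  ["xz"]
13. n4.pre = -1  [-1]
14. n7.env = false  [terminal]
15. n3.sig = 28  [28]
16. n3.idx = -9  [B.pre * -1 - 10]
17. n1.lab = 19  [D.sig - 9]
18. n8.hot = -3  [S₁.lab - 22]
19. n8.cnt = 26  [S₁.lab + 7]
20. n8.env = 19  [S₁.lab * 3 - 38]
21. n9.val = -1  [terminal]
22. n8.sig = true  [E.env > 18]
23. n0.lab = 23  [S₁.lab + 4]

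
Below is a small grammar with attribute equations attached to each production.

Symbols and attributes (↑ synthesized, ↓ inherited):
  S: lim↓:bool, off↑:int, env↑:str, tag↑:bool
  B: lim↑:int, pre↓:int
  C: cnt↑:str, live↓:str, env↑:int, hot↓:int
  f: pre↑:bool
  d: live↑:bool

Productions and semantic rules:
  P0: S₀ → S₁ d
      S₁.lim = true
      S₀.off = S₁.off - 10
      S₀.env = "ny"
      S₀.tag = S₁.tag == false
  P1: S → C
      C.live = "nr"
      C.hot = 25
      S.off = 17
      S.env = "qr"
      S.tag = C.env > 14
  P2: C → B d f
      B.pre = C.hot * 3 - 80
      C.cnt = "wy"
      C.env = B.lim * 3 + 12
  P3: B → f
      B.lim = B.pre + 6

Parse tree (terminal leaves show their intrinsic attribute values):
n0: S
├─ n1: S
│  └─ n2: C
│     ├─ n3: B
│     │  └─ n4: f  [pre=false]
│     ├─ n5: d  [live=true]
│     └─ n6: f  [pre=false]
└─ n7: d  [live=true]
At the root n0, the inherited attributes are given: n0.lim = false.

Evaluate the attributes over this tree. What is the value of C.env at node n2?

15

1. n0.lim = false  [given at root]
2. n1.lim = true  [true]
3. n2.live = "nr"  ["nr"]
4. n2.hot = 25  [25]
5. n3.pre = -5  [C.hot * 3 - 80]
6. n4.pre = false  [terminal]
7. n3.lim = 1  [B.pre + 6]
8. n5.live = true  [terminal]
9. n6.pre = false  [terminal]
10. n2.cnt = "wy"  ["wy"]
11. n2.env = 15  [B.lim * 3 + 12]
12. n1.off = 17  [17]
13. n1.env = "qr"  ["qr"]
14. n1.tag = true  [C.env > 14]
15. n7.live = true  [terminal]
16. n0.off = 7  [S₁.off - 10]
17. n0.env = "ny"  ["ny"]
18. n0.tag = false  [S₁.tag == false]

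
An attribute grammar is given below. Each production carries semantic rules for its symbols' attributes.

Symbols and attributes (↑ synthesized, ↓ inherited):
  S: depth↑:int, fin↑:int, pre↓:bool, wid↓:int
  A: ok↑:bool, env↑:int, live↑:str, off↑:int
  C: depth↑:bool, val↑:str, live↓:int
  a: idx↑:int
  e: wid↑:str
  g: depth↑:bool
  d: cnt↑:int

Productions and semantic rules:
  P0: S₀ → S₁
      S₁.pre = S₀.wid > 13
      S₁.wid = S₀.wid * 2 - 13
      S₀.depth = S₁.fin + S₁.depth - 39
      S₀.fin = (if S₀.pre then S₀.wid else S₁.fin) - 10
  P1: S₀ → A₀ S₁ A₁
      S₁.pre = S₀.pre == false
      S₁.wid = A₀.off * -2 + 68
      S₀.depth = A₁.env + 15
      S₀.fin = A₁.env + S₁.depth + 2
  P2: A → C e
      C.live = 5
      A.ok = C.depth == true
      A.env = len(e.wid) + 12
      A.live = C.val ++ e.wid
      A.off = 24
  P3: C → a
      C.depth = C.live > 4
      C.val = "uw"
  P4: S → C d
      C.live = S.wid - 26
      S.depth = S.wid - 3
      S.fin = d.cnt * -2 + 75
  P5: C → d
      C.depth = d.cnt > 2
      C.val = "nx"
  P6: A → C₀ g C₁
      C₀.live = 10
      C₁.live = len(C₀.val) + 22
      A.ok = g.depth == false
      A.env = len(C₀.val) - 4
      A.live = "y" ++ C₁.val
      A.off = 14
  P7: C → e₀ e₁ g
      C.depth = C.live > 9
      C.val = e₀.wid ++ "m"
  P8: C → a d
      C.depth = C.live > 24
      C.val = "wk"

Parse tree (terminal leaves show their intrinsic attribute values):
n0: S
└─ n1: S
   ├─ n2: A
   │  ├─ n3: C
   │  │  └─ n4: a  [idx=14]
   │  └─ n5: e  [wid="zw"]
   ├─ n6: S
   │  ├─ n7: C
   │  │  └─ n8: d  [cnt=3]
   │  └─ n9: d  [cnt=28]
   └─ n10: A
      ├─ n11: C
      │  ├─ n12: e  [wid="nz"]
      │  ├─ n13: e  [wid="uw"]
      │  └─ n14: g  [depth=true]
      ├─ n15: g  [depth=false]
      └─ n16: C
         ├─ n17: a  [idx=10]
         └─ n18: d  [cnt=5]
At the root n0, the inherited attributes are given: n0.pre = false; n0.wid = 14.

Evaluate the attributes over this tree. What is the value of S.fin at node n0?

1. n0.pre = false  [given at root]
2. n0.wid = 14  [given at root]
3. n1.pre = true  [S₀.wid > 13]
4. n1.wid = 15  [S₀.wid * 2 - 13]
5. n3.live = 5  [5]
6. n4.idx = 14  [terminal]
7. n3.depth = true  [C.live > 4]
8. n3.val = "uw"  ["uw"]
9. n5.wid = "zw"  [terminal]
10. n2.ok = true  [C.depth == true]
11. n2.env = 14  [len(e.wid) + 12]
12. n2.live = "uwzw"  [C.val ++ e.wid]
13. n2.off = 24  [24]
14. n6.pre = false  [S₀.pre == false]
15. n6.wid = 20  [A₀.off * -2 + 68]
16. n7.live = -6  [S.wid - 26]
17. n8.cnt = 3  [terminal]
18. n7.depth = true  [d.cnt > 2]
19. n7.val = "nx"  ["nx"]
20. n9.cnt = 28  [terminal]
21. n6.depth = 17  [S.wid - 3]
22. n6.fin = 19  [d.cnt * -2 + 75]
23. n11.live = 10  [10]
24. n12.wid = "nz"  [terminal]
25. n13.wid = "uw"  [terminal]
26. n14.depth = true  [terminal]
27. n11.depth = true  [C.live > 9]
28. n11.val = "nzm"  [e₀.wid ++ "m"]
29. n15.depth = false  [terminal]
30. n16.live = 25  [len(C₀.val) + 22]
31. n17.idx = 10  [terminal]
32. n18.cnt = 5  [terminal]
33. n16.depth = true  [C.live > 24]
34. n16.val = "wk"  ["wk"]
35. n10.ok = true  [g.depth == false]
36. n10.env = -1  [len(C₀.val) - 4]
37. n10.live = "ywk"  ["y" ++ C₁.val]
38. n10.off = 14  [14]
39. n1.depth = 14  [A₁.env + 15]
40. n1.fin = 18  [A₁.env + S₁.depth + 2]
41. n0.depth = -7  [S₁.fin + S₁.depth - 39]
42. n0.fin = 8  [(if S₀.pre then S₀.wid else S₁.fin) - 10]

8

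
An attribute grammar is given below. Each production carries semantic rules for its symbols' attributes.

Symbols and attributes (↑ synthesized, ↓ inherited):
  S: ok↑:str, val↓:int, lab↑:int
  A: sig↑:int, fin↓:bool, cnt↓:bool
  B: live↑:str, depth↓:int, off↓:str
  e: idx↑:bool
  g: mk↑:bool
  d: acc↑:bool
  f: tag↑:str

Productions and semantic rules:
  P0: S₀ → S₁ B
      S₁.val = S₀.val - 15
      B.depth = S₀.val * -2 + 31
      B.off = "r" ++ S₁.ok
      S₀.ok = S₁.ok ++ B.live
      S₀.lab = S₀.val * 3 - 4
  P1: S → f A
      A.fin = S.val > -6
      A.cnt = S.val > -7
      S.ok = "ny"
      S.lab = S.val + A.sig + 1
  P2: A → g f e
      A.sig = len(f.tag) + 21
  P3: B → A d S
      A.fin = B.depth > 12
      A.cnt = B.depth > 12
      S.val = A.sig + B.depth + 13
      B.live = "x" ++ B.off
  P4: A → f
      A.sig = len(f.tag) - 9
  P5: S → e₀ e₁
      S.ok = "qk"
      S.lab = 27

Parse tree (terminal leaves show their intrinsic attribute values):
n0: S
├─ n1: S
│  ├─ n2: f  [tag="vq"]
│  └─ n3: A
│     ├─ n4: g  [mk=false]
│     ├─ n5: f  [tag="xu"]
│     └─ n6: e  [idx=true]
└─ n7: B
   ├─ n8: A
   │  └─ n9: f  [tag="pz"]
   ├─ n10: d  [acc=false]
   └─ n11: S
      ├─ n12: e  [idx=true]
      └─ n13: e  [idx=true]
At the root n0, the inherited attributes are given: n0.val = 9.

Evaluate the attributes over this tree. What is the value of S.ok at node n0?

1. n0.val = 9  [given at root]
2. n1.val = -6  [S₀.val - 15]
3. n2.tag = "vq"  [terminal]
4. n3.fin = false  [S.val > -6]
5. n3.cnt = true  [S.val > -7]
6. n4.mk = false  [terminal]
7. n5.tag = "xu"  [terminal]
8. n6.idx = true  [terminal]
9. n3.sig = 23  [len(f.tag) + 21]
10. n1.ok = "ny"  ["ny"]
11. n1.lab = 18  [S.val + A.sig + 1]
12. n7.depth = 13  [S₀.val * -2 + 31]
13. n7.off = "rny"  ["r" ++ S₁.ok]
14. n8.fin = true  [B.depth > 12]
15. n8.cnt = true  [B.depth > 12]
16. n9.tag = "pz"  [terminal]
17. n8.sig = -7  [len(f.tag) - 9]
18. n10.acc = false  [terminal]
19. n11.val = 19  [A.sig + B.depth + 13]
20. n12.idx = true  [terminal]
21. n13.idx = true  [terminal]
22. n11.ok = "qk"  ["qk"]
23. n11.lab = 27  [27]
24. n7.live = "xrny"  ["x" ++ B.off]
25. n0.ok = "nyxrny"  [S₁.ok ++ B.live]
26. n0.lab = 23  [S₀.val * 3 - 4]

"nyxrny"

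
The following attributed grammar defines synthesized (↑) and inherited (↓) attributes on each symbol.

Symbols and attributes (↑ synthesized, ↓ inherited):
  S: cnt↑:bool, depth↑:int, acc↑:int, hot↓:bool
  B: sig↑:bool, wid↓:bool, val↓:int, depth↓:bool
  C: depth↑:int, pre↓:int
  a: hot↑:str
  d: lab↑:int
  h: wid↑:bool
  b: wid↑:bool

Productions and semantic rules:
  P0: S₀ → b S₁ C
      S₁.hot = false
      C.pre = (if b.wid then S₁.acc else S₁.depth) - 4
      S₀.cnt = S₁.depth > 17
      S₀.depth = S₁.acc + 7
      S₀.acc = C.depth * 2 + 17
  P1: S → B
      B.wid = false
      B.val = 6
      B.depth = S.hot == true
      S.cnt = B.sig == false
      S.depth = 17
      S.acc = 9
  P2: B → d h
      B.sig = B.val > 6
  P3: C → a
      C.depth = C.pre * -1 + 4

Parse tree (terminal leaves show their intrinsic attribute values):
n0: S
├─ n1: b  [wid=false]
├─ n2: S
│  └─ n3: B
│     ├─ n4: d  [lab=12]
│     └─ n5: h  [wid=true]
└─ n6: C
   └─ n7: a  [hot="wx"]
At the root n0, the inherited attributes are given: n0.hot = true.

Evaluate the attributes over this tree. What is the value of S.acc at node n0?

1. n0.hot = true  [given at root]
2. n1.wid = false  [terminal]
3. n2.hot = false  [false]
4. n3.wid = false  [false]
5. n3.val = 6  [6]
6. n3.depth = false  [S.hot == true]
7. n4.lab = 12  [terminal]
8. n5.wid = true  [terminal]
9. n3.sig = false  [B.val > 6]
10. n2.cnt = true  [B.sig == false]
11. n2.depth = 17  [17]
12. n2.acc = 9  [9]
13. n6.pre = 13  [(if b.wid then S₁.acc else S₁.depth) - 4]
14. n7.hot = "wx"  [terminal]
15. n6.depth = -9  [C.pre * -1 + 4]
16. n0.cnt = false  [S₁.depth > 17]
17. n0.depth = 16  [S₁.acc + 7]
18. n0.acc = -1  [C.depth * 2 + 17]

-1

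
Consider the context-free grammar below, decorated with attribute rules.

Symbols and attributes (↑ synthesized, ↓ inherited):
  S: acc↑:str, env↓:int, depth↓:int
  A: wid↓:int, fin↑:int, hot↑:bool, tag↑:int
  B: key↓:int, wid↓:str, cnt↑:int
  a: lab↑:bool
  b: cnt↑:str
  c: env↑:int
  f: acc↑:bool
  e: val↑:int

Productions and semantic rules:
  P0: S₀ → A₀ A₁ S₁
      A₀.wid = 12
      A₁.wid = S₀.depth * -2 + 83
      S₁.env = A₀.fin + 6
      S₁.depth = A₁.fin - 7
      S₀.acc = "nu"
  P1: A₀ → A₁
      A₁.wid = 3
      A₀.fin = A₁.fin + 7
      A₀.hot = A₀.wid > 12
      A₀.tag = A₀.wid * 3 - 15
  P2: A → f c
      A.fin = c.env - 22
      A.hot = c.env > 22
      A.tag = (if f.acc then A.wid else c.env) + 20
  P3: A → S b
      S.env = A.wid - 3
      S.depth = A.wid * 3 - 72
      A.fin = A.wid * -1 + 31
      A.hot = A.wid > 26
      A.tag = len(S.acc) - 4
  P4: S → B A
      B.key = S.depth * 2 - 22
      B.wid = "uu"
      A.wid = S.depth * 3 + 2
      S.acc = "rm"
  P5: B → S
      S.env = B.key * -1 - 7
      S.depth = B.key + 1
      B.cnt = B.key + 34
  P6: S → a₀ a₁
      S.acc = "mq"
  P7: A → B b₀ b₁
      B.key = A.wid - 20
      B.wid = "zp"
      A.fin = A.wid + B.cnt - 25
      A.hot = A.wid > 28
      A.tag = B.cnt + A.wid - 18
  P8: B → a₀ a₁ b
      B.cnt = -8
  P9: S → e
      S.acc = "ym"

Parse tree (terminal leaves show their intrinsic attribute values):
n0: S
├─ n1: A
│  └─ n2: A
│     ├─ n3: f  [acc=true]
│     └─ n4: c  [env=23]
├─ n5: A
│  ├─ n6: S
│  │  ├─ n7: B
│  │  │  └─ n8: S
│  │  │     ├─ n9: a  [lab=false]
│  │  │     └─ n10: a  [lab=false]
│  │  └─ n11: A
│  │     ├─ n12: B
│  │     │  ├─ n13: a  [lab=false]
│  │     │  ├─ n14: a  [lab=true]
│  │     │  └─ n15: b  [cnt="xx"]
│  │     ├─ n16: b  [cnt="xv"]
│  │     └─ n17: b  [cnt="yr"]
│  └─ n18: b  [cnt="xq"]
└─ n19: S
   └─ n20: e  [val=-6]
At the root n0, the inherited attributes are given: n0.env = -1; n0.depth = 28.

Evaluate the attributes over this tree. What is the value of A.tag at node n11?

3

1. n0.env = -1  [given at root]
2. n0.depth = 28  [given at root]
3. n1.wid = 12  [12]
4. n2.wid = 3  [3]
5. n3.acc = true  [terminal]
6. n4.env = 23  [terminal]
7. n2.fin = 1  [c.env - 22]
8. n2.hot = true  [c.env > 22]
9. n2.tag = 23  [(if f.acc then A.wid else c.env) + 20]
10. n1.fin = 8  [A₁.fin + 7]
11. n1.hot = false  [A₀.wid > 12]
12. n1.tag = 21  [A₀.wid * 3 - 15]
13. n5.wid = 27  [S₀.depth * -2 + 83]
14. n6.env = 24  [A.wid - 3]
15. n6.depth = 9  [A.wid * 3 - 72]
16. n7.key = -4  [S.depth * 2 - 22]
17. n7.wid = "uu"  ["uu"]
18. n8.env = -3  [B.key * -1 - 7]
19. n8.depth = -3  [B.key + 1]
20. n9.lab = false  [terminal]
21. n10.lab = false  [terminal]
22. n8.acc = "mq"  ["mq"]
23. n7.cnt = 30  [B.key + 34]
24. n11.wid = 29  [S.depth * 3 + 2]
25. n12.key = 9  [A.wid - 20]
26. n12.wid = "zp"  ["zp"]
27. n13.lab = false  [terminal]
28. n14.lab = true  [terminal]
29. n15.cnt = "xx"  [terminal]
30. n12.cnt = -8  [-8]
31. n16.cnt = "xv"  [terminal]
32. n17.cnt = "yr"  [terminal]
33. n11.fin = -4  [A.wid + B.cnt - 25]
34. n11.hot = true  [A.wid > 28]
35. n11.tag = 3  [B.cnt + A.wid - 18]
36. n6.acc = "rm"  ["rm"]
37. n18.cnt = "xq"  [terminal]
38. n5.fin = 4  [A.wid * -1 + 31]
39. n5.hot = true  [A.wid > 26]
40. n5.tag = -2  [len(S.acc) - 4]
41. n19.env = 14  [A₀.fin + 6]
42. n19.depth = -3  [A₁.fin - 7]
43. n20.val = -6  [terminal]
44. n19.acc = "ym"  ["ym"]
45. n0.acc = "nu"  ["nu"]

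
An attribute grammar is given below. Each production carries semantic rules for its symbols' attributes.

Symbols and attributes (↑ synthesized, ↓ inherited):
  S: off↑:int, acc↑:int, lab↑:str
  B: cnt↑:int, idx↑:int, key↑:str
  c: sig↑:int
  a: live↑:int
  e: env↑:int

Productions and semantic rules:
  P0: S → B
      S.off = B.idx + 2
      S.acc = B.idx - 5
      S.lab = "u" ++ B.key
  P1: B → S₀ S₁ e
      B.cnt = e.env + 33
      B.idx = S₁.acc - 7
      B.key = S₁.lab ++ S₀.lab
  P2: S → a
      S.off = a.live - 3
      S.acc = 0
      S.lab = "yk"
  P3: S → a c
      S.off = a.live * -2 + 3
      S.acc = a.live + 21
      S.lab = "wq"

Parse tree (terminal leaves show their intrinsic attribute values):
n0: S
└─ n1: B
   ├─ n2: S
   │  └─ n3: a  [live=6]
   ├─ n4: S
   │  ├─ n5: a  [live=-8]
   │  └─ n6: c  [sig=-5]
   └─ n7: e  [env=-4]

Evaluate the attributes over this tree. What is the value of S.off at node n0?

8

1. n3.live = 6  [terminal]
2. n2.off = 3  [a.live - 3]
3. n2.acc = 0  [0]
4. n2.lab = "yk"  ["yk"]
5. n5.live = -8  [terminal]
6. n6.sig = -5  [terminal]
7. n4.off = 19  [a.live * -2 + 3]
8. n4.acc = 13  [a.live + 21]
9. n4.lab = "wq"  ["wq"]
10. n7.env = -4  [terminal]
11. n1.cnt = 29  [e.env + 33]
12. n1.idx = 6  [S₁.acc - 7]
13. n1.key = "wqyk"  [S₁.lab ++ S₀.lab]
14. n0.off = 8  [B.idx + 2]
15. n0.acc = 1  [B.idx - 5]
16. n0.lab = "uwqyk"  ["u" ++ B.key]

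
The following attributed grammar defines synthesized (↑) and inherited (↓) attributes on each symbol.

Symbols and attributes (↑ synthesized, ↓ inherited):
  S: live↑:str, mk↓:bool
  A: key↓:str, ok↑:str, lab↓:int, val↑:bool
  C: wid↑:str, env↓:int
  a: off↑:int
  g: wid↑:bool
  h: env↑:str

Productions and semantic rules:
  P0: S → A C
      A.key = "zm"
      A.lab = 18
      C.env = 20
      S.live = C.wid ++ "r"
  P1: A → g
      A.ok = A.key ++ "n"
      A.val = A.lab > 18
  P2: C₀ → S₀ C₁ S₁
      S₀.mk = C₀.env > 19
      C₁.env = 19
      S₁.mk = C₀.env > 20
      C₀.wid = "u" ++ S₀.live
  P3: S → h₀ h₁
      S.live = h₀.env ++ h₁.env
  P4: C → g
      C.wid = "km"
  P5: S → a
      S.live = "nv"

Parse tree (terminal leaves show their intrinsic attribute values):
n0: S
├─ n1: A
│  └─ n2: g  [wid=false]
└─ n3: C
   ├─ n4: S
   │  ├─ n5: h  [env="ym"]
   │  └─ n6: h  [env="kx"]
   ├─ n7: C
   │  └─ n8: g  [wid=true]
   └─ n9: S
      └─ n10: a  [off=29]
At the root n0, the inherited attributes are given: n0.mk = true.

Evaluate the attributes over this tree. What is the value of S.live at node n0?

1. n0.mk = true  [given at root]
2. n1.key = "zm"  ["zm"]
3. n1.lab = 18  [18]
4. n2.wid = false  [terminal]
5. n1.ok = "zmn"  [A.key ++ "n"]
6. n1.val = false  [A.lab > 18]
7. n3.env = 20  [20]
8. n4.mk = true  [C₀.env > 19]
9. n5.env = "ym"  [terminal]
10. n6.env = "kx"  [terminal]
11. n4.live = "ymkx"  [h₀.env ++ h₁.env]
12. n7.env = 19  [19]
13. n8.wid = true  [terminal]
14. n7.wid = "km"  ["km"]
15. n9.mk = false  [C₀.env > 20]
16. n10.off = 29  [terminal]
17. n9.live = "nv"  ["nv"]
18. n3.wid = "uymkx"  ["u" ++ S₀.live]
19. n0.live = "uymkxr"  [C.wid ++ "r"]

"uymkxr"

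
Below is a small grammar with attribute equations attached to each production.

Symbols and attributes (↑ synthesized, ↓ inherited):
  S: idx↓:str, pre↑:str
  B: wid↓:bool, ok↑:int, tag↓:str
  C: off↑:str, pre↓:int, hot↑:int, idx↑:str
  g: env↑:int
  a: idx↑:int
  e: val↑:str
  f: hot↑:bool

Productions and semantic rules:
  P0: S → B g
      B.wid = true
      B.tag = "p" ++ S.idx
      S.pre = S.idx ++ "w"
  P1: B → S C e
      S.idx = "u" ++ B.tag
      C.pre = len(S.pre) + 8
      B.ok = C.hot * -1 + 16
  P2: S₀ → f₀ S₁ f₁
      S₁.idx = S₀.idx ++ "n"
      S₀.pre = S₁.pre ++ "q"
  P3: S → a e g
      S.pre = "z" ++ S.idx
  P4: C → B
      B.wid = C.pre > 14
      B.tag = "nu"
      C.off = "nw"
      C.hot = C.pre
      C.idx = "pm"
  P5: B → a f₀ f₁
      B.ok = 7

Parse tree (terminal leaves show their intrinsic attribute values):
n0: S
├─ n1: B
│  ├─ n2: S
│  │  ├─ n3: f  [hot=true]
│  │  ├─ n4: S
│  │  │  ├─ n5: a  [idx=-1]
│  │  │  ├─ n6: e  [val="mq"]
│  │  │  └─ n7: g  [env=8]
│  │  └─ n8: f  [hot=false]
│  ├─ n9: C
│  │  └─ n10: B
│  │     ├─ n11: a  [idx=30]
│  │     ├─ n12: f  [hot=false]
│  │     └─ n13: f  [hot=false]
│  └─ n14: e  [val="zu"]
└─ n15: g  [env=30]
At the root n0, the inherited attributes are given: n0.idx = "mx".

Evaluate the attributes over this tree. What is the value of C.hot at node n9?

15

1. n0.idx = "mx"  [given at root]
2. n1.wid = true  [true]
3. n1.tag = "pmx"  ["p" ++ S.idx]
4. n2.idx = "upmx"  ["u" ++ B.tag]
5. n3.hot = true  [terminal]
6. n4.idx = "upmxn"  [S₀.idx ++ "n"]
7. n5.idx = -1  [terminal]
8. n6.val = "mq"  [terminal]
9. n7.env = 8  [terminal]
10. n4.pre = "zupmxn"  ["z" ++ S.idx]
11. n8.hot = false  [terminal]
12. n2.pre = "zupmxnq"  [S₁.pre ++ "q"]
13. n9.pre = 15  [len(S.pre) + 8]
14. n10.wid = true  [C.pre > 14]
15. n10.tag = "nu"  ["nu"]
16. n11.idx = 30  [terminal]
17. n12.hot = false  [terminal]
18. n13.hot = false  [terminal]
19. n10.ok = 7  [7]
20. n9.off = "nw"  ["nw"]
21. n9.hot = 15  [C.pre]
22. n9.idx = "pm"  ["pm"]
23. n14.val = "zu"  [terminal]
24. n1.ok = 1  [C.hot * -1 + 16]
25. n15.env = 30  [terminal]
26. n0.pre = "mxw"  [S.idx ++ "w"]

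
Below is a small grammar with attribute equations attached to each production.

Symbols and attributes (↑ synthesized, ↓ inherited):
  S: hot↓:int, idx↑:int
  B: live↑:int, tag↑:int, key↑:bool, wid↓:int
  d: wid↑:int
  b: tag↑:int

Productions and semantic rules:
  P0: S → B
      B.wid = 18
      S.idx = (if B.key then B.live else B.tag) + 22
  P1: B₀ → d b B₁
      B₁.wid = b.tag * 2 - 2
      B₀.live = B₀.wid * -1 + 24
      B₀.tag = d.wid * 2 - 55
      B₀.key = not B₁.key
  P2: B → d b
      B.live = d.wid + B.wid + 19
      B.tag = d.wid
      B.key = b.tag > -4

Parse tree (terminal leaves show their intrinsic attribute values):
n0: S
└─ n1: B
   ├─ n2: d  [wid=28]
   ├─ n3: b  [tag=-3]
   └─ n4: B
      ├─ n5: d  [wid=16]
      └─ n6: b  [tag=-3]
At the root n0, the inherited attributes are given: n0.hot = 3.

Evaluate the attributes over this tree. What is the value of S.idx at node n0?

1. n0.hot = 3  [given at root]
2. n1.wid = 18  [18]
3. n2.wid = 28  [terminal]
4. n3.tag = -3  [terminal]
5. n4.wid = -8  [b.tag * 2 - 2]
6. n5.wid = 16  [terminal]
7. n6.tag = -3  [terminal]
8. n4.live = 27  [d.wid + B.wid + 19]
9. n4.tag = 16  [d.wid]
10. n4.key = true  [b.tag > -4]
11. n1.live = 6  [B₀.wid * -1 + 24]
12. n1.tag = 1  [d.wid * 2 - 55]
13. n1.key = false  [not B₁.key]
14. n0.idx = 23  [(if B.key then B.live else B.tag) + 22]

23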